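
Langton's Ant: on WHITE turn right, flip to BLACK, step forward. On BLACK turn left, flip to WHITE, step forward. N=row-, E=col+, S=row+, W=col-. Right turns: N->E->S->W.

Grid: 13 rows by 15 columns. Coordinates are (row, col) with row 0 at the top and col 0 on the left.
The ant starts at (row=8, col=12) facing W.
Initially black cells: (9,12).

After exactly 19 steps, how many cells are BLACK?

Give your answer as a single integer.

Answer: 8

Derivation:
Step 1: on WHITE (8,12): turn R to N, flip to black, move to (7,12). |black|=2
Step 2: on WHITE (7,12): turn R to E, flip to black, move to (7,13). |black|=3
Step 3: on WHITE (7,13): turn R to S, flip to black, move to (8,13). |black|=4
Step 4: on WHITE (8,13): turn R to W, flip to black, move to (8,12). |black|=5
Step 5: on BLACK (8,12): turn L to S, flip to white, move to (9,12). |black|=4
Step 6: on BLACK (9,12): turn L to E, flip to white, move to (9,13). |black|=3
Step 7: on WHITE (9,13): turn R to S, flip to black, move to (10,13). |black|=4
Step 8: on WHITE (10,13): turn R to W, flip to black, move to (10,12). |black|=5
Step 9: on WHITE (10,12): turn R to N, flip to black, move to (9,12). |black|=6
Step 10: on WHITE (9,12): turn R to E, flip to black, move to (9,13). |black|=7
Step 11: on BLACK (9,13): turn L to N, flip to white, move to (8,13). |black|=6
Step 12: on BLACK (8,13): turn L to W, flip to white, move to (8,12). |black|=5
Step 13: on WHITE (8,12): turn R to N, flip to black, move to (7,12). |black|=6
Step 14: on BLACK (7,12): turn L to W, flip to white, move to (7,11). |black|=5
Step 15: on WHITE (7,11): turn R to N, flip to black, move to (6,11). |black|=6
Step 16: on WHITE (6,11): turn R to E, flip to black, move to (6,12). |black|=7
Step 17: on WHITE (6,12): turn R to S, flip to black, move to (7,12). |black|=8
Step 18: on WHITE (7,12): turn R to W, flip to black, move to (7,11). |black|=9
Step 19: on BLACK (7,11): turn L to S, flip to white, move to (8,11). |black|=8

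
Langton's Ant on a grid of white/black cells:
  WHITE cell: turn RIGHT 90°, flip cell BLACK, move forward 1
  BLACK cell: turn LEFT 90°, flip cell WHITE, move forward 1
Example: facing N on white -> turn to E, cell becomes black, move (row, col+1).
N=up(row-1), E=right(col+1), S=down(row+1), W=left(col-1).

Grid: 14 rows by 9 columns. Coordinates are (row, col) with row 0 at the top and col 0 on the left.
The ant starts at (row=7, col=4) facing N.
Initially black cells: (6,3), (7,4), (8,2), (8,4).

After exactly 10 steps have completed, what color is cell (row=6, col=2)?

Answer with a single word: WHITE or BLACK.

Answer: WHITE

Derivation:
Step 1: on BLACK (7,4): turn L to W, flip to white, move to (7,3). |black|=3
Step 2: on WHITE (7,3): turn R to N, flip to black, move to (6,3). |black|=4
Step 3: on BLACK (6,3): turn L to W, flip to white, move to (6,2). |black|=3
Step 4: on WHITE (6,2): turn R to N, flip to black, move to (5,2). |black|=4
Step 5: on WHITE (5,2): turn R to E, flip to black, move to (5,3). |black|=5
Step 6: on WHITE (5,3): turn R to S, flip to black, move to (6,3). |black|=6
Step 7: on WHITE (6,3): turn R to W, flip to black, move to (6,2). |black|=7
Step 8: on BLACK (6,2): turn L to S, flip to white, move to (7,2). |black|=6
Step 9: on WHITE (7,2): turn R to W, flip to black, move to (7,1). |black|=7
Step 10: on WHITE (7,1): turn R to N, flip to black, move to (6,1). |black|=8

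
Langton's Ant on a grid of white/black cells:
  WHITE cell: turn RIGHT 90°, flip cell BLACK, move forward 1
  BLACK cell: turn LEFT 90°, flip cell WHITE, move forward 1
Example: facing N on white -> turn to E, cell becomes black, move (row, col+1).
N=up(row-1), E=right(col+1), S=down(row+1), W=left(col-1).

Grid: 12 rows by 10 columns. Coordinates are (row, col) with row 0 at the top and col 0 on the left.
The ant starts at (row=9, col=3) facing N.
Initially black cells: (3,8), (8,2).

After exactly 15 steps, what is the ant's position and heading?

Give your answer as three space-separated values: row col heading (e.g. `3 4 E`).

Answer: 8 1 E

Derivation:
Step 1: on WHITE (9,3): turn R to E, flip to black, move to (9,4). |black|=3
Step 2: on WHITE (9,4): turn R to S, flip to black, move to (10,4). |black|=4
Step 3: on WHITE (10,4): turn R to W, flip to black, move to (10,3). |black|=5
Step 4: on WHITE (10,3): turn R to N, flip to black, move to (9,3). |black|=6
Step 5: on BLACK (9,3): turn L to W, flip to white, move to (9,2). |black|=5
Step 6: on WHITE (9,2): turn R to N, flip to black, move to (8,2). |black|=6
Step 7: on BLACK (8,2): turn L to W, flip to white, move to (8,1). |black|=5
Step 8: on WHITE (8,1): turn R to N, flip to black, move to (7,1). |black|=6
Step 9: on WHITE (7,1): turn R to E, flip to black, move to (7,2). |black|=7
Step 10: on WHITE (7,2): turn R to S, flip to black, move to (8,2). |black|=8
Step 11: on WHITE (8,2): turn R to W, flip to black, move to (8,1). |black|=9
Step 12: on BLACK (8,1): turn L to S, flip to white, move to (9,1). |black|=8
Step 13: on WHITE (9,1): turn R to W, flip to black, move to (9,0). |black|=9
Step 14: on WHITE (9,0): turn R to N, flip to black, move to (8,0). |black|=10
Step 15: on WHITE (8,0): turn R to E, flip to black, move to (8,1). |black|=11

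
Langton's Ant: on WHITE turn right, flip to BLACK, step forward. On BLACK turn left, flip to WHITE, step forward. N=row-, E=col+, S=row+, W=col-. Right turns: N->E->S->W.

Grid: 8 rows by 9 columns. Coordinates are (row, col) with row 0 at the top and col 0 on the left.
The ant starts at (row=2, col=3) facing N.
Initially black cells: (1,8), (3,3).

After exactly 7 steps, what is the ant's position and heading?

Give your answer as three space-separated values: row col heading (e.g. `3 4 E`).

Answer: 3 3 E

Derivation:
Step 1: on WHITE (2,3): turn R to E, flip to black, move to (2,4). |black|=3
Step 2: on WHITE (2,4): turn R to S, flip to black, move to (3,4). |black|=4
Step 3: on WHITE (3,4): turn R to W, flip to black, move to (3,3). |black|=5
Step 4: on BLACK (3,3): turn L to S, flip to white, move to (4,3). |black|=4
Step 5: on WHITE (4,3): turn R to W, flip to black, move to (4,2). |black|=5
Step 6: on WHITE (4,2): turn R to N, flip to black, move to (3,2). |black|=6
Step 7: on WHITE (3,2): turn R to E, flip to black, move to (3,3). |black|=7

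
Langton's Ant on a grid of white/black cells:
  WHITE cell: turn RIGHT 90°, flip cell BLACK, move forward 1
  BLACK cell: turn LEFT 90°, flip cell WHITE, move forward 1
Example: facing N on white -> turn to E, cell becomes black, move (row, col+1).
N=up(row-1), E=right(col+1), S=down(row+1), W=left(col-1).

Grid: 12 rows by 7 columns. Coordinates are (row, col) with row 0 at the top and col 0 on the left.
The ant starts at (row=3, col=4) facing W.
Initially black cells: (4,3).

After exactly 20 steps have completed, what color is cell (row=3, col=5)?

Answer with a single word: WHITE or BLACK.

Step 1: on WHITE (3,4): turn R to N, flip to black, move to (2,4). |black|=2
Step 2: on WHITE (2,4): turn R to E, flip to black, move to (2,5). |black|=3
Step 3: on WHITE (2,5): turn R to S, flip to black, move to (3,5). |black|=4
Step 4: on WHITE (3,5): turn R to W, flip to black, move to (3,4). |black|=5
Step 5: on BLACK (3,4): turn L to S, flip to white, move to (4,4). |black|=4
Step 6: on WHITE (4,4): turn R to W, flip to black, move to (4,3). |black|=5
Step 7: on BLACK (4,3): turn L to S, flip to white, move to (5,3). |black|=4
Step 8: on WHITE (5,3): turn R to W, flip to black, move to (5,2). |black|=5
Step 9: on WHITE (5,2): turn R to N, flip to black, move to (4,2). |black|=6
Step 10: on WHITE (4,2): turn R to E, flip to black, move to (4,3). |black|=7
Step 11: on WHITE (4,3): turn R to S, flip to black, move to (5,3). |black|=8
Step 12: on BLACK (5,3): turn L to E, flip to white, move to (5,4). |black|=7
Step 13: on WHITE (5,4): turn R to S, flip to black, move to (6,4). |black|=8
Step 14: on WHITE (6,4): turn R to W, flip to black, move to (6,3). |black|=9
Step 15: on WHITE (6,3): turn R to N, flip to black, move to (5,3). |black|=10
Step 16: on WHITE (5,3): turn R to E, flip to black, move to (5,4). |black|=11
Step 17: on BLACK (5,4): turn L to N, flip to white, move to (4,4). |black|=10
Step 18: on BLACK (4,4): turn L to W, flip to white, move to (4,3). |black|=9
Step 19: on BLACK (4,3): turn L to S, flip to white, move to (5,3). |black|=8
Step 20: on BLACK (5,3): turn L to E, flip to white, move to (5,4). |black|=7

Answer: BLACK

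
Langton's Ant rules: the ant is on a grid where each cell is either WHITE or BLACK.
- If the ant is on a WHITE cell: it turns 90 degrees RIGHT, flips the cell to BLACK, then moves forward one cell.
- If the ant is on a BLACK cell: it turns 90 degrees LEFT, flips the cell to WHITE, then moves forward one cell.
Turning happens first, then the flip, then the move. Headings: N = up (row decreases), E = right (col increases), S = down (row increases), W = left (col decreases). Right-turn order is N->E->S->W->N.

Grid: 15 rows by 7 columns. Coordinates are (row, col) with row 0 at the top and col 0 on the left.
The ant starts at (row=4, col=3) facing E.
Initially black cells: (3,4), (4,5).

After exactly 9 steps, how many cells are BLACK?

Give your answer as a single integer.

Answer: 7

Derivation:
Step 1: on WHITE (4,3): turn R to S, flip to black, move to (5,3). |black|=3
Step 2: on WHITE (5,3): turn R to W, flip to black, move to (5,2). |black|=4
Step 3: on WHITE (5,2): turn R to N, flip to black, move to (4,2). |black|=5
Step 4: on WHITE (4,2): turn R to E, flip to black, move to (4,3). |black|=6
Step 5: on BLACK (4,3): turn L to N, flip to white, move to (3,3). |black|=5
Step 6: on WHITE (3,3): turn R to E, flip to black, move to (3,4). |black|=6
Step 7: on BLACK (3,4): turn L to N, flip to white, move to (2,4). |black|=5
Step 8: on WHITE (2,4): turn R to E, flip to black, move to (2,5). |black|=6
Step 9: on WHITE (2,5): turn R to S, flip to black, move to (3,5). |black|=7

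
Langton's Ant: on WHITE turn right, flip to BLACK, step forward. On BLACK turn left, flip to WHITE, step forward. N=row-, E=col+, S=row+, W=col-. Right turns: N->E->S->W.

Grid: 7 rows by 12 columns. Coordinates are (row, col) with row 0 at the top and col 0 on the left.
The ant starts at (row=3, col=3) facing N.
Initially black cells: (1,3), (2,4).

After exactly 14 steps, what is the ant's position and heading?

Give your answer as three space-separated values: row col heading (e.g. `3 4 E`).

Step 1: on WHITE (3,3): turn R to E, flip to black, move to (3,4). |black|=3
Step 2: on WHITE (3,4): turn R to S, flip to black, move to (4,4). |black|=4
Step 3: on WHITE (4,4): turn R to W, flip to black, move to (4,3). |black|=5
Step 4: on WHITE (4,3): turn R to N, flip to black, move to (3,3). |black|=6
Step 5: on BLACK (3,3): turn L to W, flip to white, move to (3,2). |black|=5
Step 6: on WHITE (3,2): turn R to N, flip to black, move to (2,2). |black|=6
Step 7: on WHITE (2,2): turn R to E, flip to black, move to (2,3). |black|=7
Step 8: on WHITE (2,3): turn R to S, flip to black, move to (3,3). |black|=8
Step 9: on WHITE (3,3): turn R to W, flip to black, move to (3,2). |black|=9
Step 10: on BLACK (3,2): turn L to S, flip to white, move to (4,2). |black|=8
Step 11: on WHITE (4,2): turn R to W, flip to black, move to (4,1). |black|=9
Step 12: on WHITE (4,1): turn R to N, flip to black, move to (3,1). |black|=10
Step 13: on WHITE (3,1): turn R to E, flip to black, move to (3,2). |black|=11
Step 14: on WHITE (3,2): turn R to S, flip to black, move to (4,2). |black|=12

Answer: 4 2 S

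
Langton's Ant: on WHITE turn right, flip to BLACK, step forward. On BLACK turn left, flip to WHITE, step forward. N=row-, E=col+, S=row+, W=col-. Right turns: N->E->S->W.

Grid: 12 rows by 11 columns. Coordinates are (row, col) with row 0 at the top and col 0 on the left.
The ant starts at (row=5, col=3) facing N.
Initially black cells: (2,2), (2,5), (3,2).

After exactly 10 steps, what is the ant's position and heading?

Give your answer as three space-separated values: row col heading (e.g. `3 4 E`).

Answer: 6 2 S

Derivation:
Step 1: on WHITE (5,3): turn R to E, flip to black, move to (5,4). |black|=4
Step 2: on WHITE (5,4): turn R to S, flip to black, move to (6,4). |black|=5
Step 3: on WHITE (6,4): turn R to W, flip to black, move to (6,3). |black|=6
Step 4: on WHITE (6,3): turn R to N, flip to black, move to (5,3). |black|=7
Step 5: on BLACK (5,3): turn L to W, flip to white, move to (5,2). |black|=6
Step 6: on WHITE (5,2): turn R to N, flip to black, move to (4,2). |black|=7
Step 7: on WHITE (4,2): turn R to E, flip to black, move to (4,3). |black|=8
Step 8: on WHITE (4,3): turn R to S, flip to black, move to (5,3). |black|=9
Step 9: on WHITE (5,3): turn R to W, flip to black, move to (5,2). |black|=10
Step 10: on BLACK (5,2): turn L to S, flip to white, move to (6,2). |black|=9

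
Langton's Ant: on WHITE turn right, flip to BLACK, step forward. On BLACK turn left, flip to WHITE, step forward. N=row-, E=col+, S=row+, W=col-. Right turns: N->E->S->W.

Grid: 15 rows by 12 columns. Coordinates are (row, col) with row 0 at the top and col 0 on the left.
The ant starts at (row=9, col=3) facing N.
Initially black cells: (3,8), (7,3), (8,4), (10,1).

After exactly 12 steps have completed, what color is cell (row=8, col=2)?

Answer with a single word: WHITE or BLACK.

Step 1: on WHITE (9,3): turn R to E, flip to black, move to (9,4). |black|=5
Step 2: on WHITE (9,4): turn R to S, flip to black, move to (10,4). |black|=6
Step 3: on WHITE (10,4): turn R to W, flip to black, move to (10,3). |black|=7
Step 4: on WHITE (10,3): turn R to N, flip to black, move to (9,3). |black|=8
Step 5: on BLACK (9,3): turn L to W, flip to white, move to (9,2). |black|=7
Step 6: on WHITE (9,2): turn R to N, flip to black, move to (8,2). |black|=8
Step 7: on WHITE (8,2): turn R to E, flip to black, move to (8,3). |black|=9
Step 8: on WHITE (8,3): turn R to S, flip to black, move to (9,3). |black|=10
Step 9: on WHITE (9,3): turn R to W, flip to black, move to (9,2). |black|=11
Step 10: on BLACK (9,2): turn L to S, flip to white, move to (10,2). |black|=10
Step 11: on WHITE (10,2): turn R to W, flip to black, move to (10,1). |black|=11
Step 12: on BLACK (10,1): turn L to S, flip to white, move to (11,1). |black|=10

Answer: BLACK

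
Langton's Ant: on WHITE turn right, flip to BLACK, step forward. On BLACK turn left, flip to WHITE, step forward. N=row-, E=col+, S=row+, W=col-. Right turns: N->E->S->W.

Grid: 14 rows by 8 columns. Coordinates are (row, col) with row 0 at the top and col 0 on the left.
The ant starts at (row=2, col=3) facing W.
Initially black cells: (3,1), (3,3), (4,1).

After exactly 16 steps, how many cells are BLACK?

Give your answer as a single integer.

Step 1: on WHITE (2,3): turn R to N, flip to black, move to (1,3). |black|=4
Step 2: on WHITE (1,3): turn R to E, flip to black, move to (1,4). |black|=5
Step 3: on WHITE (1,4): turn R to S, flip to black, move to (2,4). |black|=6
Step 4: on WHITE (2,4): turn R to W, flip to black, move to (2,3). |black|=7
Step 5: on BLACK (2,3): turn L to S, flip to white, move to (3,3). |black|=6
Step 6: on BLACK (3,3): turn L to E, flip to white, move to (3,4). |black|=5
Step 7: on WHITE (3,4): turn R to S, flip to black, move to (4,4). |black|=6
Step 8: on WHITE (4,4): turn R to W, flip to black, move to (4,3). |black|=7
Step 9: on WHITE (4,3): turn R to N, flip to black, move to (3,3). |black|=8
Step 10: on WHITE (3,3): turn R to E, flip to black, move to (3,4). |black|=9
Step 11: on BLACK (3,4): turn L to N, flip to white, move to (2,4). |black|=8
Step 12: on BLACK (2,4): turn L to W, flip to white, move to (2,3). |black|=7
Step 13: on WHITE (2,3): turn R to N, flip to black, move to (1,3). |black|=8
Step 14: on BLACK (1,3): turn L to W, flip to white, move to (1,2). |black|=7
Step 15: on WHITE (1,2): turn R to N, flip to black, move to (0,2). |black|=8
Step 16: on WHITE (0,2): turn R to E, flip to black, move to (0,3). |black|=9

Answer: 9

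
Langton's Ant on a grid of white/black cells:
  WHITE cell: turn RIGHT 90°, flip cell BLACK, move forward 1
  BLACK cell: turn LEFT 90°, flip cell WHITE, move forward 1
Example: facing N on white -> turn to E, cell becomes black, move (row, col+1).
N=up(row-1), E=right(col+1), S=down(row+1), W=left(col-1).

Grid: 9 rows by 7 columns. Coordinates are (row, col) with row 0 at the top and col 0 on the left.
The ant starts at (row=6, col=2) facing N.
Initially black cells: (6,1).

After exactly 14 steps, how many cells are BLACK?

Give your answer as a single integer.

Answer: 5

Derivation:
Step 1: on WHITE (6,2): turn R to E, flip to black, move to (6,3). |black|=2
Step 2: on WHITE (6,3): turn R to S, flip to black, move to (7,3). |black|=3
Step 3: on WHITE (7,3): turn R to W, flip to black, move to (7,2). |black|=4
Step 4: on WHITE (7,2): turn R to N, flip to black, move to (6,2). |black|=5
Step 5: on BLACK (6,2): turn L to W, flip to white, move to (6,1). |black|=4
Step 6: on BLACK (6,1): turn L to S, flip to white, move to (7,1). |black|=3
Step 7: on WHITE (7,1): turn R to W, flip to black, move to (7,0). |black|=4
Step 8: on WHITE (7,0): turn R to N, flip to black, move to (6,0). |black|=5
Step 9: on WHITE (6,0): turn R to E, flip to black, move to (6,1). |black|=6
Step 10: on WHITE (6,1): turn R to S, flip to black, move to (7,1). |black|=7
Step 11: on BLACK (7,1): turn L to E, flip to white, move to (7,2). |black|=6
Step 12: on BLACK (7,2): turn L to N, flip to white, move to (6,2). |black|=5
Step 13: on WHITE (6,2): turn R to E, flip to black, move to (6,3). |black|=6
Step 14: on BLACK (6,3): turn L to N, flip to white, move to (5,3). |black|=5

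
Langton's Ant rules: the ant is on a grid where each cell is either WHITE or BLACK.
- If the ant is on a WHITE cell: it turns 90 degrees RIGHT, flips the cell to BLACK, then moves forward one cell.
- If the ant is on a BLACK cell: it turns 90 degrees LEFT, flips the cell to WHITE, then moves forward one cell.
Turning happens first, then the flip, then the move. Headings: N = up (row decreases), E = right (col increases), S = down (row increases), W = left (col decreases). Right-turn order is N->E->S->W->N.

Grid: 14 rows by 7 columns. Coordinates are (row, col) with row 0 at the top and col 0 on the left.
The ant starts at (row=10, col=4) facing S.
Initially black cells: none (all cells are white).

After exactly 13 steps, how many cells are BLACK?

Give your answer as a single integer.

Answer: 9

Derivation:
Step 1: on WHITE (10,4): turn R to W, flip to black, move to (10,3). |black|=1
Step 2: on WHITE (10,3): turn R to N, flip to black, move to (9,3). |black|=2
Step 3: on WHITE (9,3): turn R to E, flip to black, move to (9,4). |black|=3
Step 4: on WHITE (9,4): turn R to S, flip to black, move to (10,4). |black|=4
Step 5: on BLACK (10,4): turn L to E, flip to white, move to (10,5). |black|=3
Step 6: on WHITE (10,5): turn R to S, flip to black, move to (11,5). |black|=4
Step 7: on WHITE (11,5): turn R to W, flip to black, move to (11,4). |black|=5
Step 8: on WHITE (11,4): turn R to N, flip to black, move to (10,4). |black|=6
Step 9: on WHITE (10,4): turn R to E, flip to black, move to (10,5). |black|=7
Step 10: on BLACK (10,5): turn L to N, flip to white, move to (9,5). |black|=6
Step 11: on WHITE (9,5): turn R to E, flip to black, move to (9,6). |black|=7
Step 12: on WHITE (9,6): turn R to S, flip to black, move to (10,6). |black|=8
Step 13: on WHITE (10,6): turn R to W, flip to black, move to (10,5). |black|=9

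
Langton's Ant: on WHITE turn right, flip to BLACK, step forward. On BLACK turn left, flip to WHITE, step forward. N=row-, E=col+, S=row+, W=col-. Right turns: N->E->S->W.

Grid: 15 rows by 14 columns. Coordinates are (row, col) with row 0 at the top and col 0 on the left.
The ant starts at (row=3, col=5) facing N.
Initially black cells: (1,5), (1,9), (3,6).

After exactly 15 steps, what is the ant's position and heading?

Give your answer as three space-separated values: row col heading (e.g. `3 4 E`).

Step 1: on WHITE (3,5): turn R to E, flip to black, move to (3,6). |black|=4
Step 2: on BLACK (3,6): turn L to N, flip to white, move to (2,6). |black|=3
Step 3: on WHITE (2,6): turn R to E, flip to black, move to (2,7). |black|=4
Step 4: on WHITE (2,7): turn R to S, flip to black, move to (3,7). |black|=5
Step 5: on WHITE (3,7): turn R to W, flip to black, move to (3,6). |black|=6
Step 6: on WHITE (3,6): turn R to N, flip to black, move to (2,6). |black|=7
Step 7: on BLACK (2,6): turn L to W, flip to white, move to (2,5). |black|=6
Step 8: on WHITE (2,5): turn R to N, flip to black, move to (1,5). |black|=7
Step 9: on BLACK (1,5): turn L to W, flip to white, move to (1,4). |black|=6
Step 10: on WHITE (1,4): turn R to N, flip to black, move to (0,4). |black|=7
Step 11: on WHITE (0,4): turn R to E, flip to black, move to (0,5). |black|=8
Step 12: on WHITE (0,5): turn R to S, flip to black, move to (1,5). |black|=9
Step 13: on WHITE (1,5): turn R to W, flip to black, move to (1,4). |black|=10
Step 14: on BLACK (1,4): turn L to S, flip to white, move to (2,4). |black|=9
Step 15: on WHITE (2,4): turn R to W, flip to black, move to (2,3). |black|=10

Answer: 2 3 W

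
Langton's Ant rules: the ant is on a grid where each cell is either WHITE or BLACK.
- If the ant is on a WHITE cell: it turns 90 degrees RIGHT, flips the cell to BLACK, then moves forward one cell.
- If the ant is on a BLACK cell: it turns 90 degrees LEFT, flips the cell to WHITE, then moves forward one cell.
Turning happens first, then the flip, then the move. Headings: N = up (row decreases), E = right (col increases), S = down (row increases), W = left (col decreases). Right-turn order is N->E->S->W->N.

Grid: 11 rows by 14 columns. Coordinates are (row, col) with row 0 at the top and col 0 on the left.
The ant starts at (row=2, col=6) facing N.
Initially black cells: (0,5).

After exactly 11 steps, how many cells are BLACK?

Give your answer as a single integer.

Step 1: on WHITE (2,6): turn R to E, flip to black, move to (2,7). |black|=2
Step 2: on WHITE (2,7): turn R to S, flip to black, move to (3,7). |black|=3
Step 3: on WHITE (3,7): turn R to W, flip to black, move to (3,6). |black|=4
Step 4: on WHITE (3,6): turn R to N, flip to black, move to (2,6). |black|=5
Step 5: on BLACK (2,6): turn L to W, flip to white, move to (2,5). |black|=4
Step 6: on WHITE (2,5): turn R to N, flip to black, move to (1,5). |black|=5
Step 7: on WHITE (1,5): turn R to E, flip to black, move to (1,6). |black|=6
Step 8: on WHITE (1,6): turn R to S, flip to black, move to (2,6). |black|=7
Step 9: on WHITE (2,6): turn R to W, flip to black, move to (2,5). |black|=8
Step 10: on BLACK (2,5): turn L to S, flip to white, move to (3,5). |black|=7
Step 11: on WHITE (3,5): turn R to W, flip to black, move to (3,4). |black|=8

Answer: 8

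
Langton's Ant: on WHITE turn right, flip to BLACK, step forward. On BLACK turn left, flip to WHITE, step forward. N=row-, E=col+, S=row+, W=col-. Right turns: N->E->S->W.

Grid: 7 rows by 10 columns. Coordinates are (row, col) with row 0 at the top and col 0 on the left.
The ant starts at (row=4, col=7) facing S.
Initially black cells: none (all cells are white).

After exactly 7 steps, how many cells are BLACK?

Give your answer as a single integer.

Answer: 5

Derivation:
Step 1: on WHITE (4,7): turn R to W, flip to black, move to (4,6). |black|=1
Step 2: on WHITE (4,6): turn R to N, flip to black, move to (3,6). |black|=2
Step 3: on WHITE (3,6): turn R to E, flip to black, move to (3,7). |black|=3
Step 4: on WHITE (3,7): turn R to S, flip to black, move to (4,7). |black|=4
Step 5: on BLACK (4,7): turn L to E, flip to white, move to (4,8). |black|=3
Step 6: on WHITE (4,8): turn R to S, flip to black, move to (5,8). |black|=4
Step 7: on WHITE (5,8): turn R to W, flip to black, move to (5,7). |black|=5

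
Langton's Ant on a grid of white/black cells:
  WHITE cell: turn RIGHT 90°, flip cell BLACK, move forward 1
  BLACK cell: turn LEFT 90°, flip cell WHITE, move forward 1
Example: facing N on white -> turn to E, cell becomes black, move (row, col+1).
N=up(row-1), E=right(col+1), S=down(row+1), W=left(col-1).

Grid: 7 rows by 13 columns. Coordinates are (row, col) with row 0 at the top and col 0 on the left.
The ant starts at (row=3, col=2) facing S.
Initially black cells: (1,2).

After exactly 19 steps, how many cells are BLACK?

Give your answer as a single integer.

Answer: 8

Derivation:
Step 1: on WHITE (3,2): turn R to W, flip to black, move to (3,1). |black|=2
Step 2: on WHITE (3,1): turn R to N, flip to black, move to (2,1). |black|=3
Step 3: on WHITE (2,1): turn R to E, flip to black, move to (2,2). |black|=4
Step 4: on WHITE (2,2): turn R to S, flip to black, move to (3,2). |black|=5
Step 5: on BLACK (3,2): turn L to E, flip to white, move to (3,3). |black|=4
Step 6: on WHITE (3,3): turn R to S, flip to black, move to (4,3). |black|=5
Step 7: on WHITE (4,3): turn R to W, flip to black, move to (4,2). |black|=6
Step 8: on WHITE (4,2): turn R to N, flip to black, move to (3,2). |black|=7
Step 9: on WHITE (3,2): turn R to E, flip to black, move to (3,3). |black|=8
Step 10: on BLACK (3,3): turn L to N, flip to white, move to (2,3). |black|=7
Step 11: on WHITE (2,3): turn R to E, flip to black, move to (2,4). |black|=8
Step 12: on WHITE (2,4): turn R to S, flip to black, move to (3,4). |black|=9
Step 13: on WHITE (3,4): turn R to W, flip to black, move to (3,3). |black|=10
Step 14: on WHITE (3,3): turn R to N, flip to black, move to (2,3). |black|=11
Step 15: on BLACK (2,3): turn L to W, flip to white, move to (2,2). |black|=10
Step 16: on BLACK (2,2): turn L to S, flip to white, move to (3,2). |black|=9
Step 17: on BLACK (3,2): turn L to E, flip to white, move to (3,3). |black|=8
Step 18: on BLACK (3,3): turn L to N, flip to white, move to (2,3). |black|=7
Step 19: on WHITE (2,3): turn R to E, flip to black, move to (2,4). |black|=8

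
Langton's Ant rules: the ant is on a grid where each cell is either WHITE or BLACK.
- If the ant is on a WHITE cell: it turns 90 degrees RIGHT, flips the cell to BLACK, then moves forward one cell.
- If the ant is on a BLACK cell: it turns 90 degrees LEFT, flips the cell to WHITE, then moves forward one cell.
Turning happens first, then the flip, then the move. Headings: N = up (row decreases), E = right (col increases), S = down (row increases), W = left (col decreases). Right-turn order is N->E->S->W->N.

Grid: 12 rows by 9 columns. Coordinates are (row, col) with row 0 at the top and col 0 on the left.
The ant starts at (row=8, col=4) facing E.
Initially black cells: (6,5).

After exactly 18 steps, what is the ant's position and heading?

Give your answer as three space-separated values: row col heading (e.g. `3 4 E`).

Step 1: on WHITE (8,4): turn R to S, flip to black, move to (9,4). |black|=2
Step 2: on WHITE (9,4): turn R to W, flip to black, move to (9,3). |black|=3
Step 3: on WHITE (9,3): turn R to N, flip to black, move to (8,3). |black|=4
Step 4: on WHITE (8,3): turn R to E, flip to black, move to (8,4). |black|=5
Step 5: on BLACK (8,4): turn L to N, flip to white, move to (7,4). |black|=4
Step 6: on WHITE (7,4): turn R to E, flip to black, move to (7,5). |black|=5
Step 7: on WHITE (7,5): turn R to S, flip to black, move to (8,5). |black|=6
Step 8: on WHITE (8,5): turn R to W, flip to black, move to (8,4). |black|=7
Step 9: on WHITE (8,4): turn R to N, flip to black, move to (7,4). |black|=8
Step 10: on BLACK (7,4): turn L to W, flip to white, move to (7,3). |black|=7
Step 11: on WHITE (7,3): turn R to N, flip to black, move to (6,3). |black|=8
Step 12: on WHITE (6,3): turn R to E, flip to black, move to (6,4). |black|=9
Step 13: on WHITE (6,4): turn R to S, flip to black, move to (7,4). |black|=10
Step 14: on WHITE (7,4): turn R to W, flip to black, move to (7,3). |black|=11
Step 15: on BLACK (7,3): turn L to S, flip to white, move to (8,3). |black|=10
Step 16: on BLACK (8,3): turn L to E, flip to white, move to (8,4). |black|=9
Step 17: on BLACK (8,4): turn L to N, flip to white, move to (7,4). |black|=8
Step 18: on BLACK (7,4): turn L to W, flip to white, move to (7,3). |black|=7

Answer: 7 3 W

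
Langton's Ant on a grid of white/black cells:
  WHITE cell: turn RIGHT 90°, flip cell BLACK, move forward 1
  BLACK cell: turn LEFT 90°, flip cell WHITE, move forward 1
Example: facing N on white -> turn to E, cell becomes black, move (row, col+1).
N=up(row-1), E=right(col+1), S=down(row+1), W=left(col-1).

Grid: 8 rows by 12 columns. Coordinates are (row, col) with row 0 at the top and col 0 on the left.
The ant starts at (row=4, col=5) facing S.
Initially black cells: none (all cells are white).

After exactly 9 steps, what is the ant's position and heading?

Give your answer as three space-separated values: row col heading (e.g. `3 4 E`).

Step 1: on WHITE (4,5): turn R to W, flip to black, move to (4,4). |black|=1
Step 2: on WHITE (4,4): turn R to N, flip to black, move to (3,4). |black|=2
Step 3: on WHITE (3,4): turn R to E, flip to black, move to (3,5). |black|=3
Step 4: on WHITE (3,5): turn R to S, flip to black, move to (4,5). |black|=4
Step 5: on BLACK (4,5): turn L to E, flip to white, move to (4,6). |black|=3
Step 6: on WHITE (4,6): turn R to S, flip to black, move to (5,6). |black|=4
Step 7: on WHITE (5,6): turn R to W, flip to black, move to (5,5). |black|=5
Step 8: on WHITE (5,5): turn R to N, flip to black, move to (4,5). |black|=6
Step 9: on WHITE (4,5): turn R to E, flip to black, move to (4,6). |black|=7

Answer: 4 6 E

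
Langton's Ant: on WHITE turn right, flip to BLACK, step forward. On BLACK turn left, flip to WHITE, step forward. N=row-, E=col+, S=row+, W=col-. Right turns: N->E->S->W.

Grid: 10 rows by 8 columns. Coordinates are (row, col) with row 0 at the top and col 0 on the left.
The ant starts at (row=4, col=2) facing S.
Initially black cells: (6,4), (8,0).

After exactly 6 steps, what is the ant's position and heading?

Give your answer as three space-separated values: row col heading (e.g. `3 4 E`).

Step 1: on WHITE (4,2): turn R to W, flip to black, move to (4,1). |black|=3
Step 2: on WHITE (4,1): turn R to N, flip to black, move to (3,1). |black|=4
Step 3: on WHITE (3,1): turn R to E, flip to black, move to (3,2). |black|=5
Step 4: on WHITE (3,2): turn R to S, flip to black, move to (4,2). |black|=6
Step 5: on BLACK (4,2): turn L to E, flip to white, move to (4,3). |black|=5
Step 6: on WHITE (4,3): turn R to S, flip to black, move to (5,3). |black|=6

Answer: 5 3 S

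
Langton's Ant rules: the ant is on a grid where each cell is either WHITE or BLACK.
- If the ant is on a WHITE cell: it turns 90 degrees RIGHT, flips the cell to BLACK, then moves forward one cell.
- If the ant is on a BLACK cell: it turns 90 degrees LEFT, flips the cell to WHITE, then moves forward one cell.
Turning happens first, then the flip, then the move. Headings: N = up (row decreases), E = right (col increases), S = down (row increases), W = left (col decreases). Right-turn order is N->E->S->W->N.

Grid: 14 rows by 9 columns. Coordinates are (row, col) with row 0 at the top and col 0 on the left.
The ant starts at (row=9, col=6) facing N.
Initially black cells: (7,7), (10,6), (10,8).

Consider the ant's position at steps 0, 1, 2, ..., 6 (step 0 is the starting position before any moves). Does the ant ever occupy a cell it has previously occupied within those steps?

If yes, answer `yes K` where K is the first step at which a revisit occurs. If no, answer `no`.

Step 1: on WHITE (9,6): turn R to E, flip to black, move to (9,7). |black|=4 — new cell
Step 2: on WHITE (9,7): turn R to S, flip to black, move to (10,7). |black|=5 — new cell
Step 3: on WHITE (10,7): turn R to W, flip to black, move to (10,6). |black|=6 — new cell
Step 4: on BLACK (10,6): turn L to S, flip to white, move to (11,6). |black|=5 — new cell
Step 5: on WHITE (11,6): turn R to W, flip to black, move to (11,5). |black|=6 — new cell
Step 6: on WHITE (11,5): turn R to N, flip to black, move to (10,5). |black|=7 — new cell
No revisit within 6 steps.

Answer: no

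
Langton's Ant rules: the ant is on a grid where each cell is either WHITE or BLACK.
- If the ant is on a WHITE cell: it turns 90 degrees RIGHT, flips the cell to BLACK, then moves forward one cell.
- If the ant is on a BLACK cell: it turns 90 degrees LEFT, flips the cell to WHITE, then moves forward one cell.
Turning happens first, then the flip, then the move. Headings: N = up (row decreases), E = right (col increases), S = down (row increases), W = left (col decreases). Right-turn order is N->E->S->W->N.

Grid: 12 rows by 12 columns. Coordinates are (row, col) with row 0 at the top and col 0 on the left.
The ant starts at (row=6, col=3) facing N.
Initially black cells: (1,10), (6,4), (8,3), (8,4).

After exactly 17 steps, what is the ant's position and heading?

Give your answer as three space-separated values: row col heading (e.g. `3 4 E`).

Step 1: on WHITE (6,3): turn R to E, flip to black, move to (6,4). |black|=5
Step 2: on BLACK (6,4): turn L to N, flip to white, move to (5,4). |black|=4
Step 3: on WHITE (5,4): turn R to E, flip to black, move to (5,5). |black|=5
Step 4: on WHITE (5,5): turn R to S, flip to black, move to (6,5). |black|=6
Step 5: on WHITE (6,5): turn R to W, flip to black, move to (6,4). |black|=7
Step 6: on WHITE (6,4): turn R to N, flip to black, move to (5,4). |black|=8
Step 7: on BLACK (5,4): turn L to W, flip to white, move to (5,3). |black|=7
Step 8: on WHITE (5,3): turn R to N, flip to black, move to (4,3). |black|=8
Step 9: on WHITE (4,3): turn R to E, flip to black, move to (4,4). |black|=9
Step 10: on WHITE (4,4): turn R to S, flip to black, move to (5,4). |black|=10
Step 11: on WHITE (5,4): turn R to W, flip to black, move to (5,3). |black|=11
Step 12: on BLACK (5,3): turn L to S, flip to white, move to (6,3). |black|=10
Step 13: on BLACK (6,3): turn L to E, flip to white, move to (6,4). |black|=9
Step 14: on BLACK (6,4): turn L to N, flip to white, move to (5,4). |black|=8
Step 15: on BLACK (5,4): turn L to W, flip to white, move to (5,3). |black|=7
Step 16: on WHITE (5,3): turn R to N, flip to black, move to (4,3). |black|=8
Step 17: on BLACK (4,3): turn L to W, flip to white, move to (4,2). |black|=7

Answer: 4 2 W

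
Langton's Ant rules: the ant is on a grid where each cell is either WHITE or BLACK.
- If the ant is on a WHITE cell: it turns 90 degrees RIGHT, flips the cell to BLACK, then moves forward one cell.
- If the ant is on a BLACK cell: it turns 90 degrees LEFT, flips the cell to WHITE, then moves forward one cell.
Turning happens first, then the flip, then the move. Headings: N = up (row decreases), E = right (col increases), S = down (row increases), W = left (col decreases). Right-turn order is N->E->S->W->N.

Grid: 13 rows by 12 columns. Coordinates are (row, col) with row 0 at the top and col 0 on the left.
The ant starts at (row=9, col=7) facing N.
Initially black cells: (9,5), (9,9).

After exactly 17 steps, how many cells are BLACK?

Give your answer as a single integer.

Answer: 13

Derivation:
Step 1: on WHITE (9,7): turn R to E, flip to black, move to (9,8). |black|=3
Step 2: on WHITE (9,8): turn R to S, flip to black, move to (10,8). |black|=4
Step 3: on WHITE (10,8): turn R to W, flip to black, move to (10,7). |black|=5
Step 4: on WHITE (10,7): turn R to N, flip to black, move to (9,7). |black|=6
Step 5: on BLACK (9,7): turn L to W, flip to white, move to (9,6). |black|=5
Step 6: on WHITE (9,6): turn R to N, flip to black, move to (8,6). |black|=6
Step 7: on WHITE (8,6): turn R to E, flip to black, move to (8,7). |black|=7
Step 8: on WHITE (8,7): turn R to S, flip to black, move to (9,7). |black|=8
Step 9: on WHITE (9,7): turn R to W, flip to black, move to (9,6). |black|=9
Step 10: on BLACK (9,6): turn L to S, flip to white, move to (10,6). |black|=8
Step 11: on WHITE (10,6): turn R to W, flip to black, move to (10,5). |black|=9
Step 12: on WHITE (10,5): turn R to N, flip to black, move to (9,5). |black|=10
Step 13: on BLACK (9,5): turn L to W, flip to white, move to (9,4). |black|=9
Step 14: on WHITE (9,4): turn R to N, flip to black, move to (8,4). |black|=10
Step 15: on WHITE (8,4): turn R to E, flip to black, move to (8,5). |black|=11
Step 16: on WHITE (8,5): turn R to S, flip to black, move to (9,5). |black|=12
Step 17: on WHITE (9,5): turn R to W, flip to black, move to (9,4). |black|=13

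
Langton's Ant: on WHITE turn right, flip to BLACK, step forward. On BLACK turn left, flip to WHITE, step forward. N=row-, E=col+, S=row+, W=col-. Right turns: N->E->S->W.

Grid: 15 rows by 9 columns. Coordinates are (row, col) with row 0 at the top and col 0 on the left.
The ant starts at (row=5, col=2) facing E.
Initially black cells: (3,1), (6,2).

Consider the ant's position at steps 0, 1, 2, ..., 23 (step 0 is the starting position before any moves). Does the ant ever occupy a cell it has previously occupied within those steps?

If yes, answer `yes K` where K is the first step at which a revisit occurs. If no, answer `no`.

Step 1: on WHITE (5,2): turn R to S, flip to black, move to (6,2). |black|=3 — new cell
Step 2: on BLACK (6,2): turn L to E, flip to white, move to (6,3). |black|=2 — new cell
Step 3: on WHITE (6,3): turn R to S, flip to black, move to (7,3). |black|=3 — new cell
Step 4: on WHITE (7,3): turn R to W, flip to black, move to (7,2). |black|=4 — new cell
Step 5: on WHITE (7,2): turn R to N, flip to black, move to (6,2). |black|=5 — REVISIT

Answer: yes 5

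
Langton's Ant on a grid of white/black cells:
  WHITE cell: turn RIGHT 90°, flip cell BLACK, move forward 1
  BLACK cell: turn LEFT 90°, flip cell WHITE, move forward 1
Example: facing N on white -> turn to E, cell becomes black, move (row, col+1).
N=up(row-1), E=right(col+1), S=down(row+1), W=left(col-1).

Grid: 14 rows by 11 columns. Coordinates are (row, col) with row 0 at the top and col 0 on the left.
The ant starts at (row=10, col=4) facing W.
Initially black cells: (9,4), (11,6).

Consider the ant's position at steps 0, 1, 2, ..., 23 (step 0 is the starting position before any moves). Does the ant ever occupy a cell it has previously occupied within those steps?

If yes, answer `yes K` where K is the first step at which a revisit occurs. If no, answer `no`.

Step 1: on WHITE (10,4): turn R to N, flip to black, move to (9,4). |black|=3 — new cell
Step 2: on BLACK (9,4): turn L to W, flip to white, move to (9,3). |black|=2 — new cell
Step 3: on WHITE (9,3): turn R to N, flip to black, move to (8,3). |black|=3 — new cell
Step 4: on WHITE (8,3): turn R to E, flip to black, move to (8,4). |black|=4 — new cell
Step 5: on WHITE (8,4): turn R to S, flip to black, move to (9,4). |black|=5 — REVISIT

Answer: yes 5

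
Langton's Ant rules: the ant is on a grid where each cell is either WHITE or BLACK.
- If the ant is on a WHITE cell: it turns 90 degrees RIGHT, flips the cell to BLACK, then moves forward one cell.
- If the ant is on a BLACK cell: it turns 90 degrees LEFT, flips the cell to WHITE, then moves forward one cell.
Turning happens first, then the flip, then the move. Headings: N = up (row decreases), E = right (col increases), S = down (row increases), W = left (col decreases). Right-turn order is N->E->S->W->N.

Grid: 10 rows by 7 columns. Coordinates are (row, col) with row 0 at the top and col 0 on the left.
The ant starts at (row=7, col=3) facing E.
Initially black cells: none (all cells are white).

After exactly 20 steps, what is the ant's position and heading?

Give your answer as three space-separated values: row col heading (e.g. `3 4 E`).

Answer: 5 1 W

Derivation:
Step 1: on WHITE (7,3): turn R to S, flip to black, move to (8,3). |black|=1
Step 2: on WHITE (8,3): turn R to W, flip to black, move to (8,2). |black|=2
Step 3: on WHITE (8,2): turn R to N, flip to black, move to (7,2). |black|=3
Step 4: on WHITE (7,2): turn R to E, flip to black, move to (7,3). |black|=4
Step 5: on BLACK (7,3): turn L to N, flip to white, move to (6,3). |black|=3
Step 6: on WHITE (6,3): turn R to E, flip to black, move to (6,4). |black|=4
Step 7: on WHITE (6,4): turn R to S, flip to black, move to (7,4). |black|=5
Step 8: on WHITE (7,4): turn R to W, flip to black, move to (7,3). |black|=6
Step 9: on WHITE (7,3): turn R to N, flip to black, move to (6,3). |black|=7
Step 10: on BLACK (6,3): turn L to W, flip to white, move to (6,2). |black|=6
Step 11: on WHITE (6,2): turn R to N, flip to black, move to (5,2). |black|=7
Step 12: on WHITE (5,2): turn R to E, flip to black, move to (5,3). |black|=8
Step 13: on WHITE (5,3): turn R to S, flip to black, move to (6,3). |black|=9
Step 14: on WHITE (6,3): turn R to W, flip to black, move to (6,2). |black|=10
Step 15: on BLACK (6,2): turn L to S, flip to white, move to (7,2). |black|=9
Step 16: on BLACK (7,2): turn L to E, flip to white, move to (7,3). |black|=8
Step 17: on BLACK (7,3): turn L to N, flip to white, move to (6,3). |black|=7
Step 18: on BLACK (6,3): turn L to W, flip to white, move to (6,2). |black|=6
Step 19: on WHITE (6,2): turn R to N, flip to black, move to (5,2). |black|=7
Step 20: on BLACK (5,2): turn L to W, flip to white, move to (5,1). |black|=6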